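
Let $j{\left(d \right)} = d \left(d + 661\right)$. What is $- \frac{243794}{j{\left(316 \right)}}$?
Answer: $- \frac{1543}{1954} \approx -0.78966$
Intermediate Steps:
$j{\left(d \right)} = d \left(661 + d\right)$
$- \frac{243794}{j{\left(316 \right)}} = - \frac{243794}{316 \left(661 + 316\right)} = - \frac{243794}{316 \cdot 977} = - \frac{243794}{308732} = \left(-243794\right) \frac{1}{308732} = - \frac{1543}{1954}$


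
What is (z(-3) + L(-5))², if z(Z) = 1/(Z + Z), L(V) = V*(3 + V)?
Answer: 3481/36 ≈ 96.694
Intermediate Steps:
z(Z) = 1/(2*Z)
(z(-3) + L(-5))² = ((½)/(-3) - 5*(3 - 5))² = ((½)*(-⅓) - 5*(-2))² = (-⅙ + 10)² = (59/6)² = 3481/36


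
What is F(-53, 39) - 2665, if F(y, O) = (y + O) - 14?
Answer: -2693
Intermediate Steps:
F(y, O) = -14 + O + y (F(y, O) = (O + y) - 14 = -14 + O + y)
F(-53, 39) - 2665 = (-14 + 39 - 53) - 2665 = -28 - 2665 = -2693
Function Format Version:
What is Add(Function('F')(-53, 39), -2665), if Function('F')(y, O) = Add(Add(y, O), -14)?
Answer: -2693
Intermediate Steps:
Function('F')(y, O) = Add(-14, O, y) (Function('F')(y, O) = Add(Add(O, y), -14) = Add(-14, O, y))
Add(Function('F')(-53, 39), -2665) = Add(Add(-14, 39, -53), -2665) = Add(-28, -2665) = -2693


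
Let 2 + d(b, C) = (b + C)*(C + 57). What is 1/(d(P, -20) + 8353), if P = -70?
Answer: 1/5021 ≈ 0.00019916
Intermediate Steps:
d(b, C) = -2 + (57 + C)*(C + b) (d(b, C) = -2 + (b + C)*(C + 57) = -2 + (C + b)*(57 + C) = -2 + (57 + C)*(C + b))
1/(d(P, -20) + 8353) = 1/((-2 + (-20)² + 57*(-20) + 57*(-70) - 20*(-70)) + 8353) = 1/((-2 + 400 - 1140 - 3990 + 1400) + 8353) = 1/(-3332 + 8353) = 1/5021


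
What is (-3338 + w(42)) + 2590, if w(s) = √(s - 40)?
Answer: -748 + √2 ≈ -746.59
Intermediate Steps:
w(s) = √(-40 + s)
(-3338 + w(42)) + 2590 = (-3338 + √(-40 + 42)) + 2590 = (-3338 + √2) + 2590 = -748 + √2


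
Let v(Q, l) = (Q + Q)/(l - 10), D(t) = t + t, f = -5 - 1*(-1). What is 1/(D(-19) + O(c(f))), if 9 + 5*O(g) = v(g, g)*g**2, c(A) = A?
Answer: -35/1329 ≈ -0.026336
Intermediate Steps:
f = -4 (f = -5 + 1 = -4)
D(t) = 2*t
v(Q, l) = 2*Q/(-10 + l) (v(Q, l) = (2*Q)/(-10 + l) = 2*Q/(-10 + l))
O(g) = -9/5 + 2*g**3/(5*(-10 + g)) (O(g) = -9/5 + ((2*g/(-10 + g))*g**2)/5 = -9/5 + (2*g**3/(-10 + g))/5 = -9/5 + 2*g**3/(5*(-10 + g)))
1/(D(-19) + O(c(f))) = 1/(2*(-19) + (90 - 9*(-4) + 2*(-4)**3)/(5*(-10 - 4))) = 1/(-38 + (1/5)*(90 + 36 + 2*(-64))/(-14)) = 1/(-38 + (1/5)*(-1/14)*(90 + 36 - 128)) = 1/(-38 + (1/5)*(-1/14)*(-2)) = 1/(-38 + 1/35) = 1/(-1329/35) = -35/1329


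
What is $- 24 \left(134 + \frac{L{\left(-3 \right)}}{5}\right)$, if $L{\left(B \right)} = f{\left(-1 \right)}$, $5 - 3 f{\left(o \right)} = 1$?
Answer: $- \frac{16112}{5} \approx -3222.4$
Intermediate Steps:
$f{\left(o \right)} = \frac{4}{3}$ ($f{\left(o \right)} = \frac{5}{3} - \frac{1}{3} = \frac{4}{3}$)
$L{\left(B \right)} = \frac{4}{3}$
$- 24 \left(134 + \frac{L{\left(-3 \right)}}{5}\right) = - 24 \left(134 + \frac{4}{3 \cdot 5}\right) = - 24 \left(134 + \frac{4}{3} \cdot \frac{1}{5}\right) = - 24 \left(134 + \frac{4}{15}\right) = \left(-24\right) \frac{2014}{15} = - \frac{16112}{5}$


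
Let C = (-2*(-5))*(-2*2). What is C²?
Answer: 1600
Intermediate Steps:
C = -40 (C = 10*(-4) = -40)
C² = (-40)² = 1600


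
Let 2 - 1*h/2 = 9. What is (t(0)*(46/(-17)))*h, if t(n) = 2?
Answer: 1288/17 ≈ 75.765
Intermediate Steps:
h = -14 (h = 4 - 2*9 = 4 - 18 = -14)
(t(0)*(46/(-17)))*h = (2*(46/(-17)))*(-14) = (2*(46*(-1/17)))*(-14) = (2*(-46/17))*(-14) = -92/17*(-14) = 1288/17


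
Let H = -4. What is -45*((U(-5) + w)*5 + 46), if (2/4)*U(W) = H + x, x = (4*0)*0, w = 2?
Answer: -720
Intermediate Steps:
x = 0 (x = 0*0 = 0)
U(W) = -8 (U(W) = 2*(-4 + 0) = 2*(-4) = -8)
-45*((U(-5) + w)*5 + 46) = -45*((-8 + 2)*5 + 46) = -45*(-6*5 + 46) = -45*(-30 + 46) = -45*16 = -720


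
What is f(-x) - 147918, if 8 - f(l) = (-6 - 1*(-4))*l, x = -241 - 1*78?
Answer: -147272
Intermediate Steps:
x = -319 (x = -241 - 78 = -319)
f(l) = 8 + 2*l (f(l) = 8 - (-6 - 1*(-4))*l = 8 - (-6 + 4)*l = 8 - (-2)*l = 8 + 2*l)
f(-x) - 147918 = (8 + 2*(-1*(-319))) - 147918 = (8 + 2*319) - 147918 = (8 + 638) - 147918 = 646 - 147918 = -147272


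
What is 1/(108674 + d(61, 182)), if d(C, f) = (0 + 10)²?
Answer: 1/108774 ≈ 9.1934e-6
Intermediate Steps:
d(C, f) = 100 (d(C, f) = 10² = 100)
1/(108674 + d(61, 182)) = 1/(108674 + 100) = 1/108774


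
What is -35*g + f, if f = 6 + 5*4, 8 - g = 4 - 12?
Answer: -534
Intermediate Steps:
g = 16 (g = 8 - (4 - 12) = 8 - 1*(-8) = 8 + 8 = 16)
f = 26 (f = 6 + 20 = 26)
-35*g + f = -35*16 + 26 = -560 + 26 = -534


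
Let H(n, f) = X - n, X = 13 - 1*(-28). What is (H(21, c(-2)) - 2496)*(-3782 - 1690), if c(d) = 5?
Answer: 13548672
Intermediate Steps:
X = 41 (X = 13 + 28 = 41)
H(n, f) = 41 - n
(H(21, c(-2)) - 2496)*(-3782 - 1690) = ((41 - 1*21) - 2496)*(-3782 - 1690) = ((41 - 21) - 2496)*(-5472) = (20 - 2496)*(-5472) = -2476*(-5472) = 13548672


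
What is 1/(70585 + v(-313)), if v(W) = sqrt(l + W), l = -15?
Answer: 70585/4982242553 - 2*I*sqrt(82)/4982242553 ≈ 1.4167e-5 - 3.6351e-9*I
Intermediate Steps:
v(W) = sqrt(-15 + W)
1/(70585 + v(-313)) = 1/(70585 + sqrt(-15 - 313)) = 1/(70585 + sqrt(-328)) = 1/(70585 + 2*I*sqrt(82))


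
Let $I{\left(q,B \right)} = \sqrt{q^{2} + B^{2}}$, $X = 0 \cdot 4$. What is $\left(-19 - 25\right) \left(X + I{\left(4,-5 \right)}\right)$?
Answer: $- 44 \sqrt{41} \approx -281.74$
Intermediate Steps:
$X = 0$
$I{\left(q,B \right)} = \sqrt{B^{2} + q^{2}}$
$\left(-19 - 25\right) \left(X + I{\left(4,-5 \right)}\right) = \left(-19 - 25\right) \left(0 + \sqrt{\left(-5\right)^{2} + 4^{2}}\right) = \left(-19 - 25\right) \left(0 + \sqrt{25 + 16}\right) = - 44 \left(0 + \sqrt{41}\right) = - 44 \sqrt{41}$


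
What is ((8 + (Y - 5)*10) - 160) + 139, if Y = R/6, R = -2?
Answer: -199/3 ≈ -66.333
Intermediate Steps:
Y = -⅓ (Y = -2/6 = -2*⅙ = -⅓ ≈ -0.33333)
((8 + (Y - 5)*10) - 160) + 139 = ((8 + (-⅓ - 5)*10) - 160) + 139 = ((8 - 16/3*10) - 160) + 139 = ((8 - 160/3) - 160) + 139 = (-136/3 - 160) + 139 = -616/3 + 139 = -199/3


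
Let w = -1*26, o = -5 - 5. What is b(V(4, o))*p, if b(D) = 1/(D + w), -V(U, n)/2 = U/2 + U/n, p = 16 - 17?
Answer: 5/146 ≈ 0.034247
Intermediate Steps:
o = -10
p = -1
V(U, n) = -U - 2*U/n (V(U, n) = -2*(U/2 + U/n) = -U - 2*U/n)
w = -26
b(D) = 1/(-26 + D) (b(D) = 1/(D - 26) = 1/(-26 + D))
b(V(4, o))*p = -1/(-26 - 1*4*(2 - 10)/(-10)) = -1/(-26 - 1*4*(-⅒)*(-8)) = -1/(-26 - 16/5) = -1/(-146/5) = -5/146*(-1) = 5/146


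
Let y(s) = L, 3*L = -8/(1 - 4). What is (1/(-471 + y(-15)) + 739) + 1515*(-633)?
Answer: -4054381145/4231 ≈ -9.5826e+5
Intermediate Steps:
L = 8/9 (L = (-8/(1 - 4))/3 = (-8/(-3))/3 = (-8*(-⅓))/3 = (⅓)*(8/3) = 8/9 ≈ 0.88889)
y(s) = 8/9
(1/(-471 + y(-15)) + 739) + 1515*(-633) = (1/(-471 + 8/9) + 739) + 1515*(-633) = (1/(-4231/9) + 739) - 958995 = (-9/4231 + 739) - 958995 = 3126700/4231 - 958995 = -4054381145/4231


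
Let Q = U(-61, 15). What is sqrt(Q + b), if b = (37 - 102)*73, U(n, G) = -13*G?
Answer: 2*I*sqrt(1235) ≈ 70.285*I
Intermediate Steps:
b = -4745 (b = -65*73 = -4745)
Q = -195 (Q = -13*15 = -195)
sqrt(Q + b) = sqrt(-195 - 4745) = sqrt(-4940) = 2*I*sqrt(1235)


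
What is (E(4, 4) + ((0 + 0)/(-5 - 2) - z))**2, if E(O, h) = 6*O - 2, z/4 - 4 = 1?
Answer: 4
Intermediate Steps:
z = 20 (z = 16 + 4*1 = 16 + 4 = 20)
E(O, h) = -2 + 6*O
(E(4, 4) + ((0 + 0)/(-5 - 2) - z))**2 = ((-2 + 6*4) + ((0 + 0)/(-5 - 2) - 1*20))**2 = ((-2 + 24) + (0/(-7) - 20))**2 = (22 + (0*(-1/7) - 20))**2 = (22 + (0 - 20))**2 = (22 - 20)**2 = 2**2 = 4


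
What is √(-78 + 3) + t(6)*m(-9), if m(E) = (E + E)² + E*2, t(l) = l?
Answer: 1836 + 5*I*√3 ≈ 1836.0 + 8.6602*I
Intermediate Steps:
m(E) = 2*E + 4*E² (m(E) = (2*E)² + 2*E = 4*E² + 2*E = 2*E + 4*E²)
√(-78 + 3) + t(6)*m(-9) = √(-78 + 3) + 6*(2*(-9)*(1 + 2*(-9))) = √(-75) + 6*(2*(-9)*(1 - 18)) = 5*I*√3 + 6*(2*(-9)*(-17)) = 5*I*√3 + 6*306 = 5*I*√3 + 1836 = 1836 + 5*I*√3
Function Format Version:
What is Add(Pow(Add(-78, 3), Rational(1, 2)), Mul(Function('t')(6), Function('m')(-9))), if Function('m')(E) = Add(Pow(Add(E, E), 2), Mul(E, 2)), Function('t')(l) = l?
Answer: Add(1836, Mul(5, I, Pow(3, Rational(1, 2)))) ≈ Add(1836.0, Mul(8.6602, I))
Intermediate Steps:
Function('m')(E) = Add(Mul(2, E), Mul(4, Pow(E, 2))) (Function('m')(E) = Add(Pow(Mul(2, E), 2), Mul(2, E)) = Add(Mul(4, Pow(E, 2)), Mul(2, E)) = Add(Mul(2, E), Mul(4, Pow(E, 2))))
Add(Pow(Add(-78, 3), Rational(1, 2)), Mul(Function('t')(6), Function('m')(-9))) = Add(Pow(Add(-78, 3), Rational(1, 2)), Mul(6, Mul(2, -9, Add(1, Mul(2, -9))))) = Add(Pow(-75, Rational(1, 2)), Mul(6, Mul(2, -9, Add(1, -18)))) = Add(Mul(5, I, Pow(3, Rational(1, 2))), Mul(6, Mul(2, -9, -17))) = Add(Mul(5, I, Pow(3, Rational(1, 2))), Mul(6, 306)) = Add(Mul(5, I, Pow(3, Rational(1, 2))), 1836) = Add(1836, Mul(5, I, Pow(3, Rational(1, 2))))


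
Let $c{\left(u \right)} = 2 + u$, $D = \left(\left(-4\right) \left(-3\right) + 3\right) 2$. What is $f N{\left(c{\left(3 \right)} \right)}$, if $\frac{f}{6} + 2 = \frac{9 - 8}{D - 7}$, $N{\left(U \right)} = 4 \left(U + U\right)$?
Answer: $- \frac{10800}{23} \approx -469.57$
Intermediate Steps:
$D = 30$ ($D = \left(12 + 3\right) 2 = 15 \cdot 2 = 30$)
$N{\left(U \right)} = 8 U$ ($N{\left(U \right)} = 4 \cdot 2 U = 8 U$)
$f = - \frac{270}{23}$ ($f = -12 + 6 \frac{9 - 8}{30 - 7} = -12 + 6 \cdot 1 \cdot \frac{1}{23} = -12 + 6 \cdot \frac{1}{23} = -12 + \frac{6}{23} = - \frac{270}{23} \approx -11.739$)
$f N{\left(c{\left(3 \right)} \right)} = - \frac{270 \cdot 8 \left(2 + 3\right)}{23} = - \frac{270 \cdot 8 \cdot 5}{23} = \left(- \frac{270}{23}\right) 40 = - \frac{10800}{23}$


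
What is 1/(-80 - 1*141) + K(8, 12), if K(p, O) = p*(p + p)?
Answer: 28287/221 ≈ 128.00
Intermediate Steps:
K(p, O) = 2*p**2 (K(p, O) = p*(2*p) = 2*p**2)
1/(-80 - 1*141) + K(8, 12) = 1/(-80 - 1*141) + 2*8**2 = 1/(-80 - 141) + 2*64 = 1/(-221) + 128 = -1/221 + 128 = 28287/221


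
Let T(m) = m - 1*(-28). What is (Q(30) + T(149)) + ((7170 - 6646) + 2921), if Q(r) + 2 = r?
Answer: 3650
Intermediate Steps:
Q(r) = -2 + r
T(m) = 28 + m (T(m) = m + 28 = 28 + m)
(Q(30) + T(149)) + ((7170 - 6646) + 2921) = ((-2 + 30) + (28 + 149)) + ((7170 - 6646) + 2921) = (28 + 177) + (524 + 2921) = 205 + 3445 = 3650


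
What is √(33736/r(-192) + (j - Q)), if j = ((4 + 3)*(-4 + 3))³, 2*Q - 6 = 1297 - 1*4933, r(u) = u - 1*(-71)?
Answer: 2*√36094/11 ≈ 34.543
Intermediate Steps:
r(u) = 71 + u (r(u) = u + 71 = 71 + u)
Q = -1815 (Q = 3 + (1297 - 1*4933)/2 = 3 + (1297 - 4933)/2 = 3 + (½)*(-3636) = 3 - 1818 = -1815)
j = -343 (j = (7*(-1))³ = (-7)³ = -343)
√(33736/r(-192) + (j - Q)) = √(33736/(71 - 192) + (-343 - 1*(-1815))) = √(33736/(-121) + (-343 + 1815)) = √(33736*(-1/121) + 1472) = √(-33736/121 + 1472) = √(144376/121) = 2*√36094/11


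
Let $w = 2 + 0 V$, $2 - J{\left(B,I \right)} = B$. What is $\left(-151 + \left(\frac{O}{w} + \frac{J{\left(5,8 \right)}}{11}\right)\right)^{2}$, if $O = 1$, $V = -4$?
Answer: $\frac{11002489}{484} \approx 22732.0$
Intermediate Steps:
$J{\left(B,I \right)} = 2 - B$
$w = 2$ ($w = 2 + 0 \left(-4\right) = 2 + 0 = 2$)
$\left(-151 + \left(\frac{O}{w} + \frac{J{\left(5,8 \right)}}{11}\right)\right)^{2} = \left(-151 + \left(1 \cdot \frac{1}{2} + \frac{2 - 5}{11}\right)\right)^{2} = \left(-151 + \left(1 \cdot \frac{1}{2} + \left(2 - 5\right) \frac{1}{11}\right)\right)^{2} = \left(-151 + \left(\frac{1}{2} - \frac{3}{11}\right)\right)^{2} = \left(-151 + \frac{5}{22}\right)^{2} = \left(- \frac{3317}{22}\right)^{2} = \frac{11002489}{484}$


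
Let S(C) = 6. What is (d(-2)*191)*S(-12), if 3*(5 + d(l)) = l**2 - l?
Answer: -3438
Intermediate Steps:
d(l) = -5 - l/3 + l**2/3 (d(l) = -5 + (l**2 - l)/3 = -5 + (-l/3 + l**2/3) = -5 - l/3 + l**2/3)
(d(-2)*191)*S(-12) = ((-5 - 1/3*(-2) + (1/3)*(-2)**2)*191)*6 = ((-5 + 2/3 + (1/3)*4)*191)*6 = ((-5 + 2/3 + 4/3)*191)*6 = -3*191*6 = -573*6 = -3438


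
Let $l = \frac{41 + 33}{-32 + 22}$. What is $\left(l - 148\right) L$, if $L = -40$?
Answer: $6216$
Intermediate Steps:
$l = - \frac{37}{5}$ ($l = \frac{74}{-10} = 74 \left(- \frac{1}{10}\right) = - \frac{37}{5} \approx -7.4$)
$\left(l - 148\right) L = \left(- \frac{37}{5} - 148\right) \left(-40\right) = \left(- \frac{777}{5}\right) \left(-40\right) = 6216$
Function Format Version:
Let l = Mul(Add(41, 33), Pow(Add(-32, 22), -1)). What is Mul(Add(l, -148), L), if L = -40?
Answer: 6216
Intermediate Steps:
l = Rational(-37, 5) (l = Mul(74, Pow(-10, -1)) = Mul(74, Rational(-1, 10)) = Rational(-37, 5) ≈ -7.4000)
Mul(Add(l, -148), L) = Mul(Add(Rational(-37, 5), -148), -40) = Mul(Rational(-777, 5), -40) = 6216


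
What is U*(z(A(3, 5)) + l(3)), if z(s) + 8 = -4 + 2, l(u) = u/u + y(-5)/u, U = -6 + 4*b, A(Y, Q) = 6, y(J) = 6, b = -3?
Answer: 126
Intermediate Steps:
U = -18 (U = -6 + 4*(-3) = -6 - 12 = -18)
l(u) = 1 + 6/u (l(u) = u/u + 6/u = 1 + 6/u)
z(s) = -10 (z(s) = -8 + (-4 + 2) = -8 - 2 = -10)
U*(z(A(3, 5)) + l(3)) = -18*(-10 + (6 + 3)/3) = -18*(-10 + (⅓)*9) = -18*(-10 + 3) = -18*(-7) = 126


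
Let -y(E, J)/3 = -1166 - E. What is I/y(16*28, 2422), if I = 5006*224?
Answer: 560672/2421 ≈ 231.59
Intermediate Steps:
I = 1121344
y(E, J) = 3498 + 3*E (y(E, J) = -3*(-1166 - E) = 3498 + 3*E)
I/y(16*28, 2422) = 1121344/(3498 + 3*(16*28)) = 1121344/(3498 + 3*448) = 1121344/(3498 + 1344) = 1121344/4842 = 1121344*(1/4842) = 560672/2421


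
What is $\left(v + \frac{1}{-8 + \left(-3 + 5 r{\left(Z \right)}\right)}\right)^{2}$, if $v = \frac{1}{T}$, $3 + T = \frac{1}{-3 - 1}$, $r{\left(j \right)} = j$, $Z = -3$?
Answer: $\frac{81}{676} \approx 0.11982$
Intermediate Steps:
$T = - \frac{13}{4}$ ($T = -3 + \frac{1}{-3 - 1} = -3 + \frac{1}{-4} = -3 - \frac{1}{4} = - \frac{13}{4} \approx -3.25$)
$v = - \frac{4}{13}$ ($v = \frac{1}{- \frac{13}{4}} = - \frac{4}{13} \approx -0.30769$)
$\left(v + \frac{1}{-8 + \left(-3 + 5 r{\left(Z \right)}\right)}\right)^{2} = \left(- \frac{4}{13} + \frac{1}{-8 + \left(-3 + 5 \left(-3\right)\right)}\right)^{2} = \left(- \frac{4}{13} + \frac{1}{-8 - 18}\right)^{2} = \left(- \frac{4}{13} + \frac{1}{-26}\right)^{2} = \left(- \frac{4}{13} - \frac{1}{26}\right)^{2} = \left(- \frac{9}{26}\right)^{2} = \frac{81}{676}$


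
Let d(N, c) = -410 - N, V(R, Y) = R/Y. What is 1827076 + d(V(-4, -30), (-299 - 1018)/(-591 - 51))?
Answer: 27399988/15 ≈ 1.8267e+6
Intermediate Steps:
1827076 + d(V(-4, -30), (-299 - 1018)/(-591 - 51)) = 1827076 + (-410 - (-4)/(-30)) = 1827076 + (-410 - (-4)*(-1)/30) = 1827076 + (-410 - 1*2/15) = 1827076 + (-410 - 2/15) = 1827076 - 6152/15 = 27399988/15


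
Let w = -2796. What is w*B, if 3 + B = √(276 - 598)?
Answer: 8388 - 2796*I*√322 ≈ 8388.0 - 50172.0*I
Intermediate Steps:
B = -3 + I*√322 (B = -3 + √(276 - 598) = -3 + √(-322) = -3 + I*√322 ≈ -3.0 + 17.944*I)
w*B = -2796*(-3 + I*√322) = 8388 - 2796*I*√322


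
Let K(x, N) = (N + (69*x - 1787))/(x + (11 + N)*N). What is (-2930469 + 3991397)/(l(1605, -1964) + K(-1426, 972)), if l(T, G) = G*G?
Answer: 1012178358400/3680053149591 ≈ 0.27504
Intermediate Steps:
l(T, G) = G²
K(x, N) = (-1787 + N + 69*x)/(x + N*(11 + N)) (K(x, N) = (N + (-1787 + 69*x))/(x + N*(11 + N)) = (-1787 + N + 69*x)/(x + N*(11 + N)))
(-2930469 + 3991397)/(l(1605, -1964) + K(-1426, 972)) = (-2930469 + 3991397)/((-1964)² + (-1787 + 972 + 69*(-1426))/(-1426 + 972² + 11*972)) = 1060928/(3857296 + (-1787 + 972 - 98394)/(-1426 + 944784 + 10692)) = 1060928/(3857296 - 99209/954050) = 1060928/(3680053149591/954050) = 1060928*(954050/3680053149591) = 1012178358400/3680053149591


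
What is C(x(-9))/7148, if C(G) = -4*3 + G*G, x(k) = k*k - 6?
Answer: 5613/7148 ≈ 0.78525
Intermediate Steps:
x(k) = -6 + k² (x(k) = k² - 6 = -6 + k²)
C(G) = -12 + G²
C(x(-9))/7148 = (-12 + (-6 + (-9)²)²)/7148 = (-12 + (-6 + 81)²)*(1/7148) = (-12 + 75²)*(1/7148) = (-12 + 5625)*(1/7148) = 5613*(1/7148) = 5613/7148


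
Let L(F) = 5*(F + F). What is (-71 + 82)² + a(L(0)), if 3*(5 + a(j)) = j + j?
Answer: 116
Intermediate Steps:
L(F) = 10*F (L(F) = 5*(2*F) = 10*F)
a(j) = -5 + 2*j/3 (a(j) = -5 + (j + j)/3 = -5 + (2*j)/3 = -5 + 2*j/3)
(-71 + 82)² + a(L(0)) = (-71 + 82)² + (-5 + 2*(10*0)/3) = 11² + (-5 + (⅔)*0) = 121 + (-5 + 0) = 121 - 5 = 116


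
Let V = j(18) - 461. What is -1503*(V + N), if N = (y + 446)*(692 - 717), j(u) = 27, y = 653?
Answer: 41947227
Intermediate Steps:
V = -434 (V = 27 - 461 = -434)
N = -27475 (N = (653 + 446)*(692 - 717) = 1099*(-25) = -27475)
-1503*(V + N) = -1503*(-434 - 27475) = -1503*(-27909) = 41947227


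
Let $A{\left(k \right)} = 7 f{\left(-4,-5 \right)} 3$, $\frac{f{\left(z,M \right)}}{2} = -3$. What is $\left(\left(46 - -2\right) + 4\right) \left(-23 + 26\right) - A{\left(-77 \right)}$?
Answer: $282$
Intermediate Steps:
$f{\left(z,M \right)} = -6$ ($f{\left(z,M \right)} = 2 \left(-3\right) = -6$)
$A{\left(k \right)} = -126$ ($A{\left(k \right)} = 7 \left(-6\right) 3 = \left(-42\right) 3 = -126$)
$\left(\left(46 - -2\right) + 4\right) \left(-23 + 26\right) - A{\left(-77 \right)} = \left(\left(46 - -2\right) + 4\right) \left(-23 + 26\right) - -126 = \left(\left(46 + 2\right) + 4\right) 3 + 126 = \left(48 + 4\right) 3 + 126 = 52 \cdot 3 + 126 = 156 + 126 = 282$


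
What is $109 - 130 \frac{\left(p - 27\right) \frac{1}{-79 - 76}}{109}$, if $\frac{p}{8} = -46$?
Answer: $\frac{358041}{3379} \approx 105.96$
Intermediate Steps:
$p = -368$ ($p = 8 \left(-46\right) = -368$)
$109 - 130 \frac{\left(p - 27\right) \frac{1}{-79 - 76}}{109} = 109 - 130 \frac{\left(-368 - 27\right) \frac{1}{-79 - 76}}{109} = 109 - 130 - \frac{395}{-155} \cdot \frac{1}{109} = 109 - 130 \left(-395\right) \left(- \frac{1}{155}\right) \frac{1}{109} = 109 - 130 \cdot \frac{79}{31} \cdot \frac{1}{109} = 109 - \frac{10270}{3379} = \frac{358041}{3379}$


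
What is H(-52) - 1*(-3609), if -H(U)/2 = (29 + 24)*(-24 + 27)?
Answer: 3291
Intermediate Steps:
H(U) = -318 (H(U) = -2*(29 + 24)*(-24 + 27) = -106*3 = -2*159 = -318)
H(-52) - 1*(-3609) = -318 - 1*(-3609) = -318 + 3609 = 3291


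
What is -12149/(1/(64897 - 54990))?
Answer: -120360143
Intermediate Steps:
-12149/(1/(64897 - 54990)) = -12149/(1/9907) = -12149/1/9907 = -12149*9907 = -120360143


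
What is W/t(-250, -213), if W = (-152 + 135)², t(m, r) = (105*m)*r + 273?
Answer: 289/5591523 ≈ 5.1685e-5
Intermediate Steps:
t(m, r) = 273 + 105*m*r (t(m, r) = 105*m*r + 273 = 273 + 105*m*r)
W = 289 (W = (-17)² = 289)
W/t(-250, -213) = 289/(273 + 105*(-250)*(-213)) = 289/(273 + 5591250) = 289/5591523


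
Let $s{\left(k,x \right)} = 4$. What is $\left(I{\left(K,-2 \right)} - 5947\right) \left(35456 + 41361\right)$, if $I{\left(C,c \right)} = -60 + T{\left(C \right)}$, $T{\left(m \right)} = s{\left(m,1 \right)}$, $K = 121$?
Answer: $-461132451$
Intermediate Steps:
$T{\left(m \right)} = 4$
$I{\left(C,c \right)} = -56$ ($I{\left(C,c \right)} = -60 + 4 = -56$)
$\left(I{\left(K,-2 \right)} - 5947\right) \left(35456 + 41361\right) = \left(-56 - 5947\right) \left(35456 + 41361\right) = \left(-6003\right) 76817 = -461132451$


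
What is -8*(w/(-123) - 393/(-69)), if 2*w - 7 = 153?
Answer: -114184/2829 ≈ -40.362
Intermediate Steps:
w = 80 (w = 7/2 + (½)*153 = 7/2 + 153/2 = 80)
-8*(w/(-123) - 393/(-69)) = -8*(80/(-123) - 393/(-69)) = -8*(80*(-1/123) - 393*(-1/69)) = -8*(-80/123 + 131/23) = -8*14273/2829 = -114184/2829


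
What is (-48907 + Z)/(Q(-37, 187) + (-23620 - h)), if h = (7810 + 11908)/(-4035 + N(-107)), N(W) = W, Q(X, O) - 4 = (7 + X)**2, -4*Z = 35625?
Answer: 43538633/17103628 ≈ 2.5456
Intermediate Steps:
Z = -35625/4 (Z = -1/4*35625 = -35625/4 ≈ -8906.3)
Q(X, O) = 4 + (7 + X)**2
h = -9859/2071 (h = (7810 + 11908)/(-4035 - 107) = 19718/(-4142) = 19718*(-1/4142) = -9859/2071 ≈ -4.7605)
(-48907 + Z)/(Q(-37, 187) + (-23620 - h)) = (-48907 - 35625/4)/((4 + (7 - 37)**2) + (-23620 - 1*(-9859/2071))) = -231253/(4*((4 + (-30)**2) + (-23620 + 9859/2071))) = -231253/(4*((4 + 900) - 48907161/2071)) = -231253/(4*(904 - 48907161/2071)) = -231253/(4*(-47034977/2071)) = -231253/4*(-2071/47034977) = 43538633/17103628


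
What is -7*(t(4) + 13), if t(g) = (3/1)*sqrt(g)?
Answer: -133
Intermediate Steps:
t(g) = 3*sqrt(g) (t(g) = (3*1)*sqrt(g) = 3*sqrt(g))
-7*(t(4) + 13) = -7*(3*sqrt(4) + 13) = -7*(3*2 + 13) = -7*(6 + 13) = -7*19 = -133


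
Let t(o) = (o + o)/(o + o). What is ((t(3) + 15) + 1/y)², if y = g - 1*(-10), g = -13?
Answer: 2209/9 ≈ 245.44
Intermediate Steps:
t(o) = 1 (t(o) = (2*o)/((2*o)) = (2*o)*(1/(2*o)) = 1)
y = -3 (y = -13 - 1*(-10) = -13 + 10 = -3)
((t(3) + 15) + 1/y)² = ((1 + 15) + 1/(-3))² = (16 - ⅓)² = (47/3)² = 2209/9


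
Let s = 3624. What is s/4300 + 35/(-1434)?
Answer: 1261579/1541550 ≈ 0.81838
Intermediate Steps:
s/4300 + 35/(-1434) = 3624/4300 + 35/(-1434) = 3624*(1/4300) + 35*(-1/1434) = 906/1075 - 35/1434 = 1261579/1541550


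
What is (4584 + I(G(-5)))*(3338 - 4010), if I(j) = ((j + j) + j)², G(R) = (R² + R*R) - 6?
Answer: -14789376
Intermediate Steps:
G(R) = -6 + 2*R² (G(R) = (R² + R²) - 6 = 2*R² - 6 = -6 + 2*R²)
I(j) = 9*j² (I(j) = (2*j + j)² = (3*j)² = 9*j²)
(4584 + I(G(-5)))*(3338 - 4010) = (4584 + 9*(-6 + 2*(-5)²)²)*(3338 - 4010) = (4584 + 9*(-6 + 2*25)²)*(-672) = (4584 + 9*(-6 + 50)²)*(-672) = (4584 + 9*44²)*(-672) = (4584 + 9*1936)*(-672) = (4584 + 17424)*(-672) = 22008*(-672) = -14789376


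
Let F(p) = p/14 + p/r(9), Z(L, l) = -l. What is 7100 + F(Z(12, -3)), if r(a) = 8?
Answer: 397633/56 ≈ 7100.6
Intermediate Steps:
F(p) = 11*p/56 (F(p) = p/14 + p/8 = 11*p/56)
7100 + F(Z(12, -3)) = 7100 + 11*(-1*(-3))/56 = 7100 + (11/56)*3 = 7100 + 33/56 = 397633/56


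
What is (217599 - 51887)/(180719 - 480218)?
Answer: -165712/299499 ≈ -0.55330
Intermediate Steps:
(217599 - 51887)/(180719 - 480218) = 165712/(-299499) = 165712*(-1/299499) = -165712/299499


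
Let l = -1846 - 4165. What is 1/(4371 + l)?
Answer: -1/1640 ≈ -0.00060976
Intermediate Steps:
l = -6011
1/(4371 + l) = 1/(4371 - 6011) = 1/(-1640) = -1/1640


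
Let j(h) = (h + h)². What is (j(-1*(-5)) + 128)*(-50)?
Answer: -11400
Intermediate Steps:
j(h) = 4*h² (j(h) = (2*h)² = 4*h²)
(j(-1*(-5)) + 128)*(-50) = (4*(-1*(-5))² + 128)*(-50) = (4*5² + 128)*(-50) = (4*25 + 128)*(-50) = (100 + 128)*(-50) = 228*(-50) = -11400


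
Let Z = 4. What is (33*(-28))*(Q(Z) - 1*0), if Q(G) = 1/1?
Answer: -924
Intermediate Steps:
Q(G) = 1
(33*(-28))*(Q(Z) - 1*0) = (33*(-28))*(1 - 1*0) = -924*(1 + 0) = -924*1 = -924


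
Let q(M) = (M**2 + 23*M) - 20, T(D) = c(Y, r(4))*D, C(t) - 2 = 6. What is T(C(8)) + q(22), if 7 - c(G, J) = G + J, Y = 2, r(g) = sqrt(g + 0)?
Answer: 994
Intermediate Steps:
r(g) = sqrt(g)
C(t) = 8 (C(t) = 2 + 6 = 8)
c(G, J) = 7 - G - J (c(G, J) = 7 - (G + J) = 7 + (-G - J) = 7 - G - J)
T(D) = 3*D (T(D) = (7 - 1*2 - sqrt(4))*D = (7 - 2 - 1*2)*D = (7 - 2 - 2)*D = 3*D)
q(M) = -20 + M**2 + 23*M
T(C(8)) + q(22) = 3*8 + (-20 + 22**2 + 23*22) = 24 + (-20 + 484 + 506) = 24 + 970 = 994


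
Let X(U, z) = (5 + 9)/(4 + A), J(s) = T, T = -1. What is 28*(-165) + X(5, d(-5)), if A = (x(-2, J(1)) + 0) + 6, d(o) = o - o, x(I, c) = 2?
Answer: -27713/6 ≈ -4618.8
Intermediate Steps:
J(s) = -1
d(o) = 0
A = 8 (A = (2 + 0) + 6 = 2 + 6 = 8)
X(U, z) = 7/6 (X(U, z) = (5 + 9)/(4 + 8) = 14/12 = 14*(1/12) = 7/6)
28*(-165) + X(5, d(-5)) = 28*(-165) + 7/6 = -4620 + 7/6 = -27713/6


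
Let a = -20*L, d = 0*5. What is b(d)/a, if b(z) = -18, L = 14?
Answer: 9/140 ≈ 0.064286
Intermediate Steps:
d = 0
a = -280 (a = -20*14 = -280)
b(d)/a = -18/(-280) = -18*(-1/280) = 9/140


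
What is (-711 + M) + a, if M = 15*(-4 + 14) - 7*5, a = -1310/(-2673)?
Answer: -1591798/2673 ≈ -595.51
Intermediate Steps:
a = 1310/2673 (a = -1310*(-1/2673) = 1310/2673 ≈ 0.49009)
M = 115 (M = 15*10 - 35 = 150 - 35 = 115)
(-711 + M) + a = (-711 + 115) + 1310/2673 = -596 + 1310/2673 = -1591798/2673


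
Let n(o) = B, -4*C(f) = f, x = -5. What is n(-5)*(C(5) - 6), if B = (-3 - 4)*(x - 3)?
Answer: -406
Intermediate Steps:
C(f) = -f/4
B = 56 (B = (-3 - 4)*(-5 - 3) = -7*(-8) = 56)
n(o) = 56
n(-5)*(C(5) - 6) = 56*(-¼*5 - 6) = 56*(-5/4 - 6) = 56*(-29/4) = -406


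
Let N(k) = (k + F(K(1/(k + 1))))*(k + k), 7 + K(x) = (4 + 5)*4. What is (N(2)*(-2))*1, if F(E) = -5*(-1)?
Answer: -56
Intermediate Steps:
K(x) = 29 (K(x) = -7 + (4 + 5)*4 = -7 + 9*4 = -7 + 36 = 29)
F(E) = 5
N(k) = 2*k*(5 + k) (N(k) = (k + 5)*(k + k) = (5 + k)*(2*k) = 2*k*(5 + k))
(N(2)*(-2))*1 = ((2*2*(5 + 2))*(-2))*1 = ((2*2*7)*(-2))*1 = (28*(-2))*1 = -56*1 = -56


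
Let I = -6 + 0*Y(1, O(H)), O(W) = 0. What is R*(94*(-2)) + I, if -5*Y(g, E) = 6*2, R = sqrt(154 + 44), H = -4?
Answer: -6 - 564*sqrt(22) ≈ -2651.4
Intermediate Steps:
R = 3*sqrt(22) (R = sqrt(198) = 3*sqrt(22) ≈ 14.071)
Y(g, E) = -12/5 (Y(g, E) = -6*2/5 = -1/5*12 = -12/5)
I = -6 (I = -6 + 0*(-12/5) = -6 + 0 = -6)
R*(94*(-2)) + I = (3*sqrt(22))*(94*(-2)) - 6 = (3*sqrt(22))*(-188) - 6 = -564*sqrt(22) - 6 = -6 - 564*sqrt(22)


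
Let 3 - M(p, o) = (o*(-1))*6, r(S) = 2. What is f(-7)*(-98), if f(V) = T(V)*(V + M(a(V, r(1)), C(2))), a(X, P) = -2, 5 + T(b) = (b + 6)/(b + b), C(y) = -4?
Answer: -13524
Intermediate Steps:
T(b) = -5 + (6 + b)/(2*b) (T(b) = -5 + (b + 6)/(b + b) = -5 + (6 + b)/((2*b)) = -5 + (6 + b)*(1/(2*b)) = -5 + (6 + b)/(2*b))
M(p, o) = 3 + 6*o (M(p, o) = 3 - o*(-1)*6 = 3 - (-o)*6 = 3 - (-6)*o = 3 + 6*o)
f(V) = (-21 + V)*(-9/2 + 3/V) (f(V) = (-9/2 + 3/V)*(V + (3 + 6*(-4))) = (-9/2 + 3/V)*(V + (3 - 24)) = (-9/2 + 3/V)*(V - 21) = (-9/2 + 3/V)*(-21 + V) = (-21 + V)*(-9/2 + 3/V))
f(-7)*(-98) = (195/2 - 63/(-7) - 9/2*(-7))*(-98) = (195/2 - 63*(-1/7) + 63/2)*(-98) = (195/2 + 9 + 63/2)*(-98) = 138*(-98) = -13524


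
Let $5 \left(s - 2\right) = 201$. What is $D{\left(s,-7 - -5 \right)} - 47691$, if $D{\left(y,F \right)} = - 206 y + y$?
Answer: $-56342$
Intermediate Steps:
$s = \frac{211}{5}$ ($s = 2 + \frac{1}{5} \cdot 201 = 2 + \frac{201}{5} = \frac{211}{5} \approx 42.2$)
$D{\left(y,F \right)} = - 205 y$
$D{\left(s,-7 - -5 \right)} - 47691 = \left(-205\right) \frac{211}{5} - 47691 = -8651 - 47691 = -56342$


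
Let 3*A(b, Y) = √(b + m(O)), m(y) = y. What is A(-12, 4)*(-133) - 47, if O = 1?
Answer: -47 - 133*I*√11/3 ≈ -47.0 - 147.04*I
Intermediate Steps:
A(b, Y) = √(1 + b)/3 (A(b, Y) = √(b + 1)/3 = √(1 + b)/3)
A(-12, 4)*(-133) - 47 = (√(1 - 12)/3)*(-133) - 47 = (√(-11)/3)*(-133) - 47 = ((I*√11)/3)*(-133) - 47 = (I*√11/3)*(-133) - 47 = -133*I*√11/3 - 47 = -47 - 133*I*√11/3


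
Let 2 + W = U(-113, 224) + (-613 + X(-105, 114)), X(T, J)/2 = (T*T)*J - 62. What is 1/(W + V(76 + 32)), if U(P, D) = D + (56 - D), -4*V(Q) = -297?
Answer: 4/10052365 ≈ 3.9792e-7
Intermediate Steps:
V(Q) = 297/4 (V(Q) = -¼*(-297) = 297/4)
X(T, J) = -124 + 2*J*T² (X(T, J) = 2*((T*T)*J - 62) = 2*(T²*J - 62) = 2*(J*T² - 62) = 2*(-62 + J*T²) = -124 + 2*J*T²)
U(P, D) = 56
W = 2513017 (W = -2 + (56 + (-613 + (-124 + 2*114*(-105)²))) = -2 + (56 + (-613 + (-124 + 2*114*11025))) = -2 + (56 + (-613 + (-124 + 2513700))) = -2 + (56 + (-613 + 2513576)) = -2 + (56 + 2512963) = -2 + 2513019 = 2513017)
1/(W + V(76 + 32)) = 1/(2513017 + 297/4) = 1/(10052365/4) = 4/10052365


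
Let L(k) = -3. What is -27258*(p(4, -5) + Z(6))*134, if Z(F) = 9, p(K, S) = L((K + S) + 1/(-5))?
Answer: -21915432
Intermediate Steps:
p(K, S) = -3
-27258*(p(4, -5) + Z(6))*134 = -27258*(-3 + 9)*134 = -27258*6*134 = -27258/(1/804) = -27258/1/804 = -27258*804 = -21915432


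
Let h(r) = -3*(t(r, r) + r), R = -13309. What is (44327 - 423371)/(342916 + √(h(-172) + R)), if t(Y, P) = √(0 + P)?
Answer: -379044/(342916 + √(-12793 - 6*I*√43)) ≈ -1.1054 - 0.00036459*I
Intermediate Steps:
t(Y, P) = √P
h(r) = -3*r - 3*√r (h(r) = -3*(√r + r) = -3*(r + √r) = -3*r - 3*√r)
(44327 - 423371)/(342916 + √(h(-172) + R)) = (44327 - 423371)/(342916 + √((-3*(-172) - 6*I*√43) - 13309)) = -379044/(342916 + √((516 - 6*I*√43) - 13309)) = -379044/(342916 + √(-12793 - 6*I*√43))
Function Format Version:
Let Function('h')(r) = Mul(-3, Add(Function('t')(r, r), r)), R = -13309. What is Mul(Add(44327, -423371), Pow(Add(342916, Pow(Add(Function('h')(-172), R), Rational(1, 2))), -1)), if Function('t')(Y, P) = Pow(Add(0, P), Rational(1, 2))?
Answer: Mul(-379044, Pow(Add(342916, Pow(Add(-12793, Mul(-6, I, Pow(43, Rational(1, 2)))), Rational(1, 2))), -1)) ≈ Add(-1.1054, Mul(-0.00036459, I))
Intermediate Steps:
Function('t')(Y, P) = Pow(P, Rational(1, 2))
Function('h')(r) = Add(Mul(-3, r), Mul(-3, Pow(r, Rational(1, 2)))) (Function('h')(r) = Mul(-3, Add(Pow(r, Rational(1, 2)), r)) = Mul(-3, Add(r, Pow(r, Rational(1, 2)))) = Add(Mul(-3, r), Mul(-3, Pow(r, Rational(1, 2)))))
Mul(Add(44327, -423371), Pow(Add(342916, Pow(Add(Function('h')(-172), R), Rational(1, 2))), -1)) = Mul(Add(44327, -423371), Pow(Add(342916, Pow(Add(Add(Mul(-3, -172), Mul(-3, Pow(-172, Rational(1, 2)))), -13309), Rational(1, 2))), -1)) = Mul(-379044, Pow(Add(342916, Pow(Add(Add(516, Mul(-3, Mul(2, I, Pow(43, Rational(1, 2))))), -13309), Rational(1, 2))), -1)) = Mul(-379044, Pow(Add(342916, Pow(Add(Add(516, Mul(-6, I, Pow(43, Rational(1, 2)))), -13309), Rational(1, 2))), -1)) = Mul(-379044, Pow(Add(342916, Pow(Add(-12793, Mul(-6, I, Pow(43, Rational(1, 2)))), Rational(1, 2))), -1))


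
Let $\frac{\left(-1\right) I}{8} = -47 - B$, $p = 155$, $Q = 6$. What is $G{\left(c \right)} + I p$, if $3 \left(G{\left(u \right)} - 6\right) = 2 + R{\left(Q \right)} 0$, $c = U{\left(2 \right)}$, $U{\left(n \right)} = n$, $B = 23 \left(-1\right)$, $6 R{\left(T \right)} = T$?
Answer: $\frac{89300}{3} \approx 29767.0$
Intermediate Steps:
$R{\left(T \right)} = \frac{T}{6}$
$B = -23$
$c = 2$
$G{\left(u \right)} = \frac{20}{3}$ ($G{\left(u \right)} = 6 + \frac{2 + \frac{1}{6} \cdot 6 \cdot 0}{3} = 6 + \frac{2 + 1 \cdot 0}{3} = 6 + \frac{2 + 0}{3} = 6 + \frac{1}{3} \cdot 2 = 6 + \frac{2}{3} = \frac{20}{3}$)
$I = 192$ ($I = - 8 \left(-47 - -23\right) = - 8 \left(-47 + 23\right) = \left(-8\right) \left(-24\right) = 192$)
$G{\left(c \right)} + I p = \frac{20}{3} + 192 \cdot 155 = \frac{20}{3} + 29760 = \frac{89300}{3}$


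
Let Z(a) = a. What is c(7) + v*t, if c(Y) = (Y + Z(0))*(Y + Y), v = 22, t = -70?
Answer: -1442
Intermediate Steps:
c(Y) = 2*Y² (c(Y) = (Y + 0)*(Y + Y) = Y*(2*Y) = 2*Y²)
c(7) + v*t = 2*7² + 22*(-70) = 2*49 - 1540 = 98 - 1540 = -1442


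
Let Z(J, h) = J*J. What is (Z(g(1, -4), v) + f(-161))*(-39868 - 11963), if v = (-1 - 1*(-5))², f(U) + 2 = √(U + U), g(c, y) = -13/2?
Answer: -8344791/4 - 51831*I*√322 ≈ -2.0862e+6 - 9.3007e+5*I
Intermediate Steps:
g(c, y) = -13/2 (g(c, y) = -13*½ = -13/2)
f(U) = -2 + √2*√U (f(U) = -2 + √(U + U) = -2 + √(2*U) = -2 + √2*√U)
v = 16 (v = (-1 + 5)² = 4² = 16)
Z(J, h) = J²
(Z(g(1, -4), v) + f(-161))*(-39868 - 11963) = ((-13/2)² + (-2 + √2*√(-161)))*(-39868 - 11963) = (169/4 + (-2 + √2*(I*√161)))*(-51831) = (169/4 + (-2 + I*√322))*(-51831) = (161/4 + I*√322)*(-51831) = -8344791/4 - 51831*I*√322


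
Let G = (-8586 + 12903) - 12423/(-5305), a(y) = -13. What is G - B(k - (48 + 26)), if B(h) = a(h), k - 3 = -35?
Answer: 22983073/5305 ≈ 4332.3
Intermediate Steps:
k = -32 (k = 3 - 35 = -32)
B(h) = -13
G = 22914108/5305 (G = 4317 - 12423*(-1/5305) = 4317 + 12423/5305 = 22914108/5305 ≈ 4319.3)
G - B(k - (48 + 26)) = 22914108/5305 - 1*(-13) = 22914108/5305 + 13 = 22983073/5305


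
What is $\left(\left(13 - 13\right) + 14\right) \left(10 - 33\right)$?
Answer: $-322$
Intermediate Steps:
$\left(\left(13 - 13\right) + 14\right) \left(10 - 33\right) = \left(\left(13 - 13\right) + 14\right) \left(-23\right) = \left(0 + 14\right) \left(-23\right) = 14 \left(-23\right) = -322$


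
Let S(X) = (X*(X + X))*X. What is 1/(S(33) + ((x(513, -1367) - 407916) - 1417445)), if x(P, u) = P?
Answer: -1/1752974 ≈ -5.7046e-7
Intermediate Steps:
S(X) = 2*X**3 (S(X) = (X*(2*X))*X = (2*X**2)*X = 2*X**3)
1/(S(33) + ((x(513, -1367) - 407916) - 1417445)) = 1/(2*33**3 + ((513 - 407916) - 1417445)) = 1/(2*35937 + (-407403 - 1417445)) = 1/(71874 - 1824848) = 1/(-1752974) = -1/1752974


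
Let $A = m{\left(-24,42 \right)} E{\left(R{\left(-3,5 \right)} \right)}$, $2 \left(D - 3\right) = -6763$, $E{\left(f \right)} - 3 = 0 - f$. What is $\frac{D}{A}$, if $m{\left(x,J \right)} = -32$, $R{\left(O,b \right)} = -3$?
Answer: $\frac{6757}{384} \approx 17.596$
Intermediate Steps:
$E{\left(f \right)} = 3 - f$ ($E{\left(f \right)} = 3 + \left(0 - f\right) = 3 - f$)
$D = - \frac{6757}{2}$ ($D = 3 + \frac{1}{2} \left(-6763\right) = 3 - \frac{6763}{2} = - \frac{6757}{2} \approx -3378.5$)
$A = -192$ ($A = - 32 \left(3 - -3\right) = - 32 \left(3 + 3\right) = \left(-32\right) 6 = -192$)
$\frac{D}{A} = - \frac{6757}{2 \left(-192\right)} = \left(- \frac{6757}{2}\right) \left(- \frac{1}{192}\right) = \frac{6757}{384}$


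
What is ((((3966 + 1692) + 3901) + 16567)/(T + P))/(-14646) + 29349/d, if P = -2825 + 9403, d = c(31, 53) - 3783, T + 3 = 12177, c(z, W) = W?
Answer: -2015139850847/256103471040 ≈ -7.8685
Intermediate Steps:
T = 12174 (T = -3 + 12177 = 12174)
d = -3730 (d = 53 - 3783 = -3730)
P = 6578
((((3966 + 1692) + 3901) + 16567)/(T + P))/(-14646) + 29349/d = ((((3966 + 1692) + 3901) + 16567)/(12174 + 6578))/(-14646) + 29349/(-3730) = (((5658 + 3901) + 16567)/18752)*(-1/14646) + 29349*(-1/3730) = ((9559 + 16567)*(1/18752))*(-1/14646) - 29349/3730 = (26126*(1/18752))*(-1/14646) - 29349/3730 = (13063/9376)*(-1/14646) - 29349/3730 = -13063/137320896 - 29349/3730 = -2015139850847/256103471040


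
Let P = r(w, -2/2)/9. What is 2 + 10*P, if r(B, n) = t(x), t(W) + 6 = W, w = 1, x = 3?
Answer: -4/3 ≈ -1.3333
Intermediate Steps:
t(W) = -6 + W
r(B, n) = -3 (r(B, n) = -6 + 3 = -3)
P = -⅓ (P = -3/9 = -3*⅑ = -⅓ ≈ -0.33333)
2 + 10*P = 2 + 10*(-⅓) = 2 - 10/3 = -4/3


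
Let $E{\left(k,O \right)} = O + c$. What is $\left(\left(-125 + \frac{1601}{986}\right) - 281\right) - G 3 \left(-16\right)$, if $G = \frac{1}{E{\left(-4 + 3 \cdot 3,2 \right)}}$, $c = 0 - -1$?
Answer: $- \frac{382939}{986} \approx -388.38$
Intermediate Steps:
$c = 1$ ($c = 0 + 1 = 1$)
$E{\left(k,O \right)} = 1 + O$ ($E{\left(k,O \right)} = O + 1 = 1 + O$)
$G = \frac{1}{3}$ ($G = \frac{1}{1 + 2} = \frac{1}{3} \approx 0.33333$)
$\left(\left(-125 + \frac{1601}{986}\right) - 281\right) - G 3 \left(-16\right) = \left(\left(-125 + \frac{1601}{986}\right) - 281\right) - \frac{1}{3} \cdot 3 \left(-16\right) = \left(\left(-125 + 1601 \cdot \frac{1}{986}\right) - 281\right) - 1 \left(-16\right) = \left(\left(-125 + \frac{1601}{986}\right) - 281\right) - -16 = \left(- \frac{121649}{986} - 281\right) + 16 = - \frac{398715}{986} + 16 = - \frac{382939}{986}$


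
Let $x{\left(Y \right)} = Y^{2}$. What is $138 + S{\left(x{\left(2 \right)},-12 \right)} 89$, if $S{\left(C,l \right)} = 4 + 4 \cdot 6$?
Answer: $2630$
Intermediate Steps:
$S{\left(C,l \right)} = 28$ ($S{\left(C,l \right)} = 4 + 24 = 28$)
$138 + S{\left(x{\left(2 \right)},-12 \right)} 89 = 138 + 28 \cdot 89 = 138 + 2492 = 2630$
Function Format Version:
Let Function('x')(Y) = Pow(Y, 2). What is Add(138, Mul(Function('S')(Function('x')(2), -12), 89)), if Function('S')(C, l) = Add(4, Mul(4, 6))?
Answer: 2630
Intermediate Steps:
Function('S')(C, l) = 28 (Function('S')(C, l) = Add(4, 24) = 28)
Add(138, Mul(Function('S')(Function('x')(2), -12), 89)) = Add(138, Mul(28, 89)) = Add(138, 2492) = 2630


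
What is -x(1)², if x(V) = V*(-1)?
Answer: -1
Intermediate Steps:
x(V) = -V
-x(1)² = -(-1*1)² = -1*(-1)² = -1*1 = -1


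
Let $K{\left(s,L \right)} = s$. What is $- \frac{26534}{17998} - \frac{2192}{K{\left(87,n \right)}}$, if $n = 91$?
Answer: $- \frac{20880037}{782913} \approx -26.67$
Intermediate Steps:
$- \frac{26534}{17998} - \frac{2192}{K{\left(87,n \right)}} = - \frac{26534}{17998} - \frac{2192}{87} = \left(-26534\right) \frac{1}{17998} - \frac{2192}{87} = - \frac{13267}{8999} - \frac{2192}{87} = - \frac{20880037}{782913}$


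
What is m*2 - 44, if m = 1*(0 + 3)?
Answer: -38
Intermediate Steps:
m = 3 (m = 1*3 = 3)
m*2 - 44 = 3*2 - 44 = 6 - 44 = -38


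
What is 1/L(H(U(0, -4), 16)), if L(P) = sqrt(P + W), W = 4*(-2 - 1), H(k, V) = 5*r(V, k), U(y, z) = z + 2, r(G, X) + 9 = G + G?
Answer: sqrt(103)/103 ≈ 0.098533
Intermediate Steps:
r(G, X) = -9 + 2*G (r(G, X) = -9 + (G + G) = -9 + 2*G)
U(y, z) = 2 + z
H(k, V) = -45 + 10*V (H(k, V) = 5*(-9 + 2*V) = -45 + 10*V)
W = -12 (W = 4*(-3) = -12)
L(P) = sqrt(-12 + P) (L(P) = sqrt(P - 12) = sqrt(-12 + P))
1/L(H(U(0, -4), 16)) = 1/(sqrt(-12 + (-45 + 10*16))) = 1/(sqrt(-12 + (-45 + 160))) = 1/(sqrt(-12 + 115)) = 1/(sqrt(103)) = sqrt(103)/103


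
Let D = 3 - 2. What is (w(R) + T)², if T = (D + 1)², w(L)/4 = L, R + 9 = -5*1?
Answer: 2704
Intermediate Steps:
D = 1
R = -14 (R = -9 - 5*1 = -9 - 5 = -14)
w(L) = 4*L
T = 4 (T = (1 + 1)² = 2² = 4)
(w(R) + T)² = (4*(-14) + 4)² = (-56 + 4)² = (-52)² = 2704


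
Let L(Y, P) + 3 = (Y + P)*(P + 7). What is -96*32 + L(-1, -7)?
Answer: -3075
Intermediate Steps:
L(Y, P) = -3 + (7 + P)*(P + Y) (L(Y, P) = -3 + (Y + P)*(P + 7) = -3 + (P + Y)*(7 + P) = -3 + (7 + P)*(P + Y))
-96*32 + L(-1, -7) = -96*32 + (-3 + (-7)² + 7*(-7) + 7*(-1) - 7*(-1)) = -3072 + (-3 + 49 - 49 - 7 + 7) = -3072 - 3 = -3075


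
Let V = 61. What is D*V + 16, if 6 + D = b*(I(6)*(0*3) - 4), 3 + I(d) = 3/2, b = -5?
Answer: 870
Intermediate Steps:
I(d) = -3/2 (I(d) = -3 + 3/2 = -3/2)
D = 14 (D = -6 - 5*(-0*3 - 4) = -6 - 5*(-3/2*0 - 4) = -6 - 5*(0 - 4) = -6 - 5*(-4) = -6 + 20 = 14)
D*V + 16 = 14*61 + 16 = 854 + 16 = 870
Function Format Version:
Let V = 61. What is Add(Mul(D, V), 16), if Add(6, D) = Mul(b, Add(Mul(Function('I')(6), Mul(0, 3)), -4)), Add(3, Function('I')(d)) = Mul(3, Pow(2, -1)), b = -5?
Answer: 870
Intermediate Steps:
Function('I')(d) = Rational(-3, 2) (Function('I')(d) = Add(-3, Mul(3, Pow(2, -1))) = Add(-3, Mul(3, Rational(1, 2))) = Add(-3, Rational(3, 2)) = Rational(-3, 2))
D = 14 (D = Add(-6, Mul(-5, Add(Mul(Rational(-3, 2), Mul(0, 3)), -4))) = Add(-6, Mul(-5, Add(Mul(Rational(-3, 2), 0), -4))) = Add(-6, Mul(-5, Add(0, -4))) = Add(-6, Mul(-5, -4)) = Add(-6, 20) = 14)
Add(Mul(D, V), 16) = Add(Mul(14, 61), 16) = Add(854, 16) = 870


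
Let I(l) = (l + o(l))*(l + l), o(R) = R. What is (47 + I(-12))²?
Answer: 388129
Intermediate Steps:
I(l) = 4*l² (I(l) = (l + l)*(l + l) = (2*l)*(2*l) = 4*l²)
(47 + I(-12))² = (47 + 4*(-12)²)² = (47 + 4*144)² = (47 + 576)² = 623² = 388129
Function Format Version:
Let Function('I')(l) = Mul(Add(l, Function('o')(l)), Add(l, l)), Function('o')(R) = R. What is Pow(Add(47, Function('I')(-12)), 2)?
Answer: 388129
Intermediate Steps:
Function('I')(l) = Mul(4, Pow(l, 2)) (Function('I')(l) = Mul(Add(l, l), Add(l, l)) = Mul(Mul(2, l), Mul(2, l)) = Mul(4, Pow(l, 2)))
Pow(Add(47, Function('I')(-12)), 2) = Pow(Add(47, Mul(4, Pow(-12, 2))), 2) = Pow(Add(47, Mul(4, 144)), 2) = Pow(Add(47, 576), 2) = Pow(623, 2) = 388129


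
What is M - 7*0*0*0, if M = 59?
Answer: 59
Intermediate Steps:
M - 7*0*0*0 = 59 - 7*0*0*0 = 59 - 0*0 = 59 - 7*0 = 59 + 0 = 59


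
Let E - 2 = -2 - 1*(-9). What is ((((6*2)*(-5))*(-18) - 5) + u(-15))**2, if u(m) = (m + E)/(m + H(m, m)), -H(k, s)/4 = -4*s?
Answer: 8349756129/7225 ≈ 1.1557e+6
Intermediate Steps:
H(k, s) = 16*s (H(k, s) = -(-16)*s = 16*s)
E = 9 (E = 2 + (-2 - 1*(-9)) = 2 + (-2 + 9) = 2 + 7 = 9)
u(m) = (9 + m)/(17*m) (u(m) = (m + 9)/(m + 16*m) = (9 + m)/((17*m)) = (9 + m)*(1/(17*m)) = (9 + m)/(17*m))
((((6*2)*(-5))*(-18) - 5) + u(-15))**2 = ((((6*2)*(-5))*(-18) - 5) + (1/17)*(9 - 15)/(-15))**2 = (((12*(-5))*(-18) - 5) + (1/17)*(-1/15)*(-6))**2 = ((-60*(-18) - 5) + 2/85)**2 = ((1080 - 5) + 2/85)**2 = (1075 + 2/85)**2 = (91377/85)**2 = 8349756129/7225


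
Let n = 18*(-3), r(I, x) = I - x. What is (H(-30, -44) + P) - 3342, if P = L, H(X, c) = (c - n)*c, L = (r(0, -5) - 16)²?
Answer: -3661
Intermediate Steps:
n = -54
L = 121 (L = ((0 - 1*(-5)) - 16)² = ((0 + 5) - 16)² = (5 - 16)² = (-11)² = 121)
H(X, c) = c*(54 + c) (H(X, c) = (c - 1*(-54))*c = (c + 54)*c = (54 + c)*c = c*(54 + c))
P = 121
(H(-30, -44) + P) - 3342 = (-44*(54 - 44) + 121) - 3342 = (-44*10 + 121) - 3342 = (-440 + 121) - 3342 = -319 - 3342 = -3661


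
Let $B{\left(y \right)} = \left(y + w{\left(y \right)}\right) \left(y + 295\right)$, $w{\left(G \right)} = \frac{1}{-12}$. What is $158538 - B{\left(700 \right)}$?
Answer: $- \frac{6454549}{12} \approx -5.3788 \cdot 10^{5}$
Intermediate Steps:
$w{\left(G \right)} = - \frac{1}{12}$
$B{\left(y \right)} = \left(295 + y\right) \left(- \frac{1}{12} + y\right)$ ($B{\left(y \right)} = \left(y - \frac{1}{12}\right) \left(y + 295\right) = \left(- \frac{1}{12} + y\right) \left(295 + y\right) = \left(295 + y\right) \left(- \frac{1}{12} + y\right)$)
$158538 - B{\left(700 \right)} = 158538 - \left(- \frac{295}{12} + 700^{2} + \frac{3539}{12} \cdot 700\right) = 158538 - \left(- \frac{295}{12} + 490000 + \frac{619325}{3}\right) = 158538 - \frac{8357005}{12} = - \frac{6454549}{12}$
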